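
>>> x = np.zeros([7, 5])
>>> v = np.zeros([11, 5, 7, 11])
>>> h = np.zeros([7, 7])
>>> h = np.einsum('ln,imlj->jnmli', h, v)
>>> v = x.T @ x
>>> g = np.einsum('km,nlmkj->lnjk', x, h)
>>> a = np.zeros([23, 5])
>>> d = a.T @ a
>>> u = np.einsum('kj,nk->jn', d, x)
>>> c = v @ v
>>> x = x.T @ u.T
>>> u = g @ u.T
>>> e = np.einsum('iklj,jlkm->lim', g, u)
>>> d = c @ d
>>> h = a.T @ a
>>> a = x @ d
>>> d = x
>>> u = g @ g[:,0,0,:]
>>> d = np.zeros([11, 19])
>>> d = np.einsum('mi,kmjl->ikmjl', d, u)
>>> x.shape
(5, 5)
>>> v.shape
(5, 5)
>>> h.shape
(5, 5)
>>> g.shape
(7, 11, 11, 7)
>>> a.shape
(5, 5)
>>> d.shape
(19, 7, 11, 11, 7)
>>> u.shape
(7, 11, 11, 7)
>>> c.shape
(5, 5)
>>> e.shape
(11, 7, 5)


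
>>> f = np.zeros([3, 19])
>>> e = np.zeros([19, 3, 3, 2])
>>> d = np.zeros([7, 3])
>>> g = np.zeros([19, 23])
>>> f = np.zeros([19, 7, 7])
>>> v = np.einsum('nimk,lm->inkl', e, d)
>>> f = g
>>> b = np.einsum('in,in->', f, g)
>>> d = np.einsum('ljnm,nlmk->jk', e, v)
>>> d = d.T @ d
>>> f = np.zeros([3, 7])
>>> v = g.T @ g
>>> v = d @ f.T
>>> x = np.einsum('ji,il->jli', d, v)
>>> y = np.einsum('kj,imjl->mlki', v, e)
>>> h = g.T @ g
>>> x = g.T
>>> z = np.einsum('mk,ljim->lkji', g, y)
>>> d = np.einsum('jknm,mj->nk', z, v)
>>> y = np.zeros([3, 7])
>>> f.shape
(3, 7)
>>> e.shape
(19, 3, 3, 2)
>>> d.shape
(2, 23)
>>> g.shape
(19, 23)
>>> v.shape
(7, 3)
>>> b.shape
()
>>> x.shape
(23, 19)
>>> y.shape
(3, 7)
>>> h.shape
(23, 23)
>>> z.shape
(3, 23, 2, 7)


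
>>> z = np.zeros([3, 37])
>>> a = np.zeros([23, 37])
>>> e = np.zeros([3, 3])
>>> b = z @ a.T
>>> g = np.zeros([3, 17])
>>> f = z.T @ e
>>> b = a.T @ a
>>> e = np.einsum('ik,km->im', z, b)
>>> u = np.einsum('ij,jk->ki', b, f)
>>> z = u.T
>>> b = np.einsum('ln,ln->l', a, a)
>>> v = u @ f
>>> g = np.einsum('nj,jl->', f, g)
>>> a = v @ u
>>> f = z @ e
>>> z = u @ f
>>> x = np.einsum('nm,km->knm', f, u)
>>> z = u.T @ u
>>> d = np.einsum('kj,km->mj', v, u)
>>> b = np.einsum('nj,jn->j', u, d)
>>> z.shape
(37, 37)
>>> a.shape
(3, 37)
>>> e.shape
(3, 37)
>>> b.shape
(37,)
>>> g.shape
()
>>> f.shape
(37, 37)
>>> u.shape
(3, 37)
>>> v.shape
(3, 3)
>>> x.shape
(3, 37, 37)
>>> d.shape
(37, 3)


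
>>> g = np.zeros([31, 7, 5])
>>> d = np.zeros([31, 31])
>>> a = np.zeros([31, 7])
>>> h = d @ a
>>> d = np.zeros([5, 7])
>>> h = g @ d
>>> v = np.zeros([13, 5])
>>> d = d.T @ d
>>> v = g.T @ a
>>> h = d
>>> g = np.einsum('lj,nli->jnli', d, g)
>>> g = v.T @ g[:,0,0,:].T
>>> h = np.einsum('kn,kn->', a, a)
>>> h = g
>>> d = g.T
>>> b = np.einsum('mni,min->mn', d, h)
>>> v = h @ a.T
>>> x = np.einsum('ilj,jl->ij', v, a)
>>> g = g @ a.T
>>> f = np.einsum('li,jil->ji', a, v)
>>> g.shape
(7, 7, 31)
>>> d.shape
(7, 7, 7)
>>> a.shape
(31, 7)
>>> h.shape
(7, 7, 7)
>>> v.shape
(7, 7, 31)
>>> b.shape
(7, 7)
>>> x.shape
(7, 31)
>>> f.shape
(7, 7)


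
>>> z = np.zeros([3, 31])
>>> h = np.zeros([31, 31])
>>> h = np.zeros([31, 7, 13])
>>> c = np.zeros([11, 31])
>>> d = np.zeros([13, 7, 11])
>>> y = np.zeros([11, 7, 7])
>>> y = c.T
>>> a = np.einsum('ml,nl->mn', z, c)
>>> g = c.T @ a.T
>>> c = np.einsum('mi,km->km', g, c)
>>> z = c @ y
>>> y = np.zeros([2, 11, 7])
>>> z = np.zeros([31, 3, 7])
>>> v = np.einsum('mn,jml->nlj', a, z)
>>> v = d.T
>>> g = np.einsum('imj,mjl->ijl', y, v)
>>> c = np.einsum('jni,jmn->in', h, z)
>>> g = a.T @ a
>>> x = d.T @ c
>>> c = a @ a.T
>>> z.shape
(31, 3, 7)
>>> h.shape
(31, 7, 13)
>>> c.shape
(3, 3)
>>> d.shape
(13, 7, 11)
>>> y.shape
(2, 11, 7)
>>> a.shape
(3, 11)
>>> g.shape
(11, 11)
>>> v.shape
(11, 7, 13)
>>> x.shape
(11, 7, 7)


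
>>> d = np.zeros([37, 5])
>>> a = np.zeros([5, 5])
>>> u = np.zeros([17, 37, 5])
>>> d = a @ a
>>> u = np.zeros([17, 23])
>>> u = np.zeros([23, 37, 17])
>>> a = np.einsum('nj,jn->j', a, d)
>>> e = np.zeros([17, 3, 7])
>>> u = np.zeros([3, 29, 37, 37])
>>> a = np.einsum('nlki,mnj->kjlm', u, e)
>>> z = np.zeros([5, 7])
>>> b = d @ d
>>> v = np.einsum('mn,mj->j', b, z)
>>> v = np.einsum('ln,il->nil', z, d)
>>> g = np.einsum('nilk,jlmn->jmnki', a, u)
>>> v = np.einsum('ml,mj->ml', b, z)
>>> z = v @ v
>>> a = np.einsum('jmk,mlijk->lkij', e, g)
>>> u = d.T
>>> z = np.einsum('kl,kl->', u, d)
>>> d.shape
(5, 5)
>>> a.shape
(37, 7, 37, 17)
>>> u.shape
(5, 5)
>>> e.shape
(17, 3, 7)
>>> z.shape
()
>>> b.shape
(5, 5)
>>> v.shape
(5, 5)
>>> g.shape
(3, 37, 37, 17, 7)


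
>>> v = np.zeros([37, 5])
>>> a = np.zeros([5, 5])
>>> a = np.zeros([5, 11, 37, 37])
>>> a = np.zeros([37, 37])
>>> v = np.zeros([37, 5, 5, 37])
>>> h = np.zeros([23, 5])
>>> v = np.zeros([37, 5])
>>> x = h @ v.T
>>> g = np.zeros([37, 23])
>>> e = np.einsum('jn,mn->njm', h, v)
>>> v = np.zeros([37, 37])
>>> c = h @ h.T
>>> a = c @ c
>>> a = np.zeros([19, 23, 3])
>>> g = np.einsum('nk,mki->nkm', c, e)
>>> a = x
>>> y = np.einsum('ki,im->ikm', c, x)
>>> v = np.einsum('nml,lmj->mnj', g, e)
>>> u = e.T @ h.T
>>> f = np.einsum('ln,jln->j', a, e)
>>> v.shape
(23, 23, 37)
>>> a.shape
(23, 37)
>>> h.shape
(23, 5)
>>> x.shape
(23, 37)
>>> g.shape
(23, 23, 5)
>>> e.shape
(5, 23, 37)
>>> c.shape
(23, 23)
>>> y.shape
(23, 23, 37)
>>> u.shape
(37, 23, 23)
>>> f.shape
(5,)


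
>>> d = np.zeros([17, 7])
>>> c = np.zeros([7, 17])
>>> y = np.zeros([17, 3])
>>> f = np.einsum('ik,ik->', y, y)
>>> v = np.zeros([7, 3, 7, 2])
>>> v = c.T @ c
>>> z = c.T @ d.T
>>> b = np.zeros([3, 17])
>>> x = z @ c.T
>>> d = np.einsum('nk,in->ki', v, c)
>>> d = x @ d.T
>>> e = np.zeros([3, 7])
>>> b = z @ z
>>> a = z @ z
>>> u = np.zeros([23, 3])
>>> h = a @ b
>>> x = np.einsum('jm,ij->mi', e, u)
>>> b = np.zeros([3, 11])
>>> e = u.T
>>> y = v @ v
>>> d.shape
(17, 17)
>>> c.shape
(7, 17)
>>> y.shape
(17, 17)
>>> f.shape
()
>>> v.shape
(17, 17)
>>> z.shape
(17, 17)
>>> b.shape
(3, 11)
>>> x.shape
(7, 23)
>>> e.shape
(3, 23)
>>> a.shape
(17, 17)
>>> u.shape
(23, 3)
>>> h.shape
(17, 17)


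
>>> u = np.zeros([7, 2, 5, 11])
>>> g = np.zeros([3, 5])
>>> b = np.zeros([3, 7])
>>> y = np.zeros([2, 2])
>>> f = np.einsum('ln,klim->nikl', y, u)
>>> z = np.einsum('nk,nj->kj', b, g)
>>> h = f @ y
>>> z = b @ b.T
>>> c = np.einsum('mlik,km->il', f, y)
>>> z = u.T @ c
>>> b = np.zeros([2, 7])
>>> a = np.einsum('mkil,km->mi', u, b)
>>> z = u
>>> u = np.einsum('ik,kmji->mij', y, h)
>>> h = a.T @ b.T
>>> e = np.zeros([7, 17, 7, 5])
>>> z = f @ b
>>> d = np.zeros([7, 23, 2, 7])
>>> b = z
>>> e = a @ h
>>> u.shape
(5, 2, 7)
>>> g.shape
(3, 5)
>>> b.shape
(2, 5, 7, 7)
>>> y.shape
(2, 2)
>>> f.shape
(2, 5, 7, 2)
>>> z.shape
(2, 5, 7, 7)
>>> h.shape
(5, 2)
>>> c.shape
(7, 5)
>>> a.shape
(7, 5)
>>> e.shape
(7, 2)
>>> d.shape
(7, 23, 2, 7)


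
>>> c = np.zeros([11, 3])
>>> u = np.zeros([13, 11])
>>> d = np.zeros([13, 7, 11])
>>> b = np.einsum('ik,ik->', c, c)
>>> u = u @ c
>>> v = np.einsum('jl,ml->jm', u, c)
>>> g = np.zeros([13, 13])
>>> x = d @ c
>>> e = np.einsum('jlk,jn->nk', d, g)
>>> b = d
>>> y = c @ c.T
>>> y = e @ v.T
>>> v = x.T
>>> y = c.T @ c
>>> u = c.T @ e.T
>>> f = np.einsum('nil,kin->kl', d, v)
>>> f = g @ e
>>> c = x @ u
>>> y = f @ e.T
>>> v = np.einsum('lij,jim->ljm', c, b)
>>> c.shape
(13, 7, 13)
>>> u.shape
(3, 13)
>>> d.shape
(13, 7, 11)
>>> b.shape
(13, 7, 11)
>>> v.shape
(13, 13, 11)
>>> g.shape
(13, 13)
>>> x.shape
(13, 7, 3)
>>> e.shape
(13, 11)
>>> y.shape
(13, 13)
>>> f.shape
(13, 11)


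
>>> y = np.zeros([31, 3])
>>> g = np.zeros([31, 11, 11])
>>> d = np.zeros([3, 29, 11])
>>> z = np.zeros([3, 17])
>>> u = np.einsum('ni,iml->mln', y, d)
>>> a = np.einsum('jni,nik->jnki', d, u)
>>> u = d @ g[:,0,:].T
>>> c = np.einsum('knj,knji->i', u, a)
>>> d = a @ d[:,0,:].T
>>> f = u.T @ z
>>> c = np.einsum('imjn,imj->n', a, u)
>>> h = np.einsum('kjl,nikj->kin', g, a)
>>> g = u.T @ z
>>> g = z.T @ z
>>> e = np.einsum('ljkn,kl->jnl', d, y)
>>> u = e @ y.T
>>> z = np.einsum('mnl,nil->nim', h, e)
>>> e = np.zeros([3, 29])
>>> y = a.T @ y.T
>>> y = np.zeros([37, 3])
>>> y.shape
(37, 3)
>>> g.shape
(17, 17)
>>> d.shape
(3, 29, 31, 3)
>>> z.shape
(29, 3, 31)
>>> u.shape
(29, 3, 31)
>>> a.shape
(3, 29, 31, 11)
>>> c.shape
(11,)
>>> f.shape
(31, 29, 17)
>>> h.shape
(31, 29, 3)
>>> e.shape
(3, 29)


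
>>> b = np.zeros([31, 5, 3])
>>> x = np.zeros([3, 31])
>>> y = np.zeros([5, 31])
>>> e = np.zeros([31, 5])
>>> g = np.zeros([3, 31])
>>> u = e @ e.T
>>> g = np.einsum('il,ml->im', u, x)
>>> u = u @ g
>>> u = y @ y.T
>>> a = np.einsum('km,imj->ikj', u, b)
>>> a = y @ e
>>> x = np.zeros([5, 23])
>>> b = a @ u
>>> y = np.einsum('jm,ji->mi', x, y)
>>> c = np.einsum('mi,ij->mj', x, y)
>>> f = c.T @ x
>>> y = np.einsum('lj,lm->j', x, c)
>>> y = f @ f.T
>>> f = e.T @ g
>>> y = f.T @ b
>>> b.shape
(5, 5)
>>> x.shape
(5, 23)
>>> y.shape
(3, 5)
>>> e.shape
(31, 5)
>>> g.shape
(31, 3)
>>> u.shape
(5, 5)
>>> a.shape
(5, 5)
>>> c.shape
(5, 31)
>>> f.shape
(5, 3)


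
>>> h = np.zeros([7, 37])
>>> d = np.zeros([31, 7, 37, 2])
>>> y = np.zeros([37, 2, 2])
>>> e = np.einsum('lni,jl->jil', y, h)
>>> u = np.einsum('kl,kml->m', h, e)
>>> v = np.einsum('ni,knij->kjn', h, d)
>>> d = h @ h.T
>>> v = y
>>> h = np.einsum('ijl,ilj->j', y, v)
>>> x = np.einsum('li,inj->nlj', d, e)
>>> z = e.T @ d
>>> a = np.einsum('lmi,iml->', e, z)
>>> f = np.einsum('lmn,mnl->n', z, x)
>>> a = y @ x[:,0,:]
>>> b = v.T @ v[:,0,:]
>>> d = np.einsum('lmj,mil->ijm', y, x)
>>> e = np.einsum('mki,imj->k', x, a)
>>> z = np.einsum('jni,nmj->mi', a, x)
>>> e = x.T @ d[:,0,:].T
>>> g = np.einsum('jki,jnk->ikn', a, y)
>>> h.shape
(2,)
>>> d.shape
(7, 2, 2)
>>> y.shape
(37, 2, 2)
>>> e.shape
(37, 7, 7)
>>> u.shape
(2,)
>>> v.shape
(37, 2, 2)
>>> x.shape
(2, 7, 37)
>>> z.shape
(7, 37)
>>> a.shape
(37, 2, 37)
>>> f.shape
(7,)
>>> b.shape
(2, 2, 2)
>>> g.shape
(37, 2, 2)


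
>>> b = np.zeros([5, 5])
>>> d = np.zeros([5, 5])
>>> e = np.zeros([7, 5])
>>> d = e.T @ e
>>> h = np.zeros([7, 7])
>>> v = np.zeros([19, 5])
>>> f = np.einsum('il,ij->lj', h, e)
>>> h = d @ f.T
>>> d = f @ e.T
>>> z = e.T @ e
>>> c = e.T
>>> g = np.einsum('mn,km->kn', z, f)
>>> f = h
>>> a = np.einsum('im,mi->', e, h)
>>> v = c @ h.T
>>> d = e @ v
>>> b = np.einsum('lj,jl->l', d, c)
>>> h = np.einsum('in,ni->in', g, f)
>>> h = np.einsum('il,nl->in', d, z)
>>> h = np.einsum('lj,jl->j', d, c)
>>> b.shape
(7,)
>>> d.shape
(7, 5)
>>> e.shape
(7, 5)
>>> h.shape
(5,)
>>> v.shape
(5, 5)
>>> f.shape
(5, 7)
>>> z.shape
(5, 5)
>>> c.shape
(5, 7)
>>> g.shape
(7, 5)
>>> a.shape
()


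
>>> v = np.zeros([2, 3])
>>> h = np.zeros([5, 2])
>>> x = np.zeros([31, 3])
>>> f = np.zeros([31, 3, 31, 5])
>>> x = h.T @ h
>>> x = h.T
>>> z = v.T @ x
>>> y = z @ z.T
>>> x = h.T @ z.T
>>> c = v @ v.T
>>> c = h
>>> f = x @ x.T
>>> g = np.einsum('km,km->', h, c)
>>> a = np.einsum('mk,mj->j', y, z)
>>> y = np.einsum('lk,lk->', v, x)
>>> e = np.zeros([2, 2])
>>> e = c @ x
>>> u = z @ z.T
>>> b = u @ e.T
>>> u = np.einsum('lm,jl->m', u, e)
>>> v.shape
(2, 3)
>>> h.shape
(5, 2)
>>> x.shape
(2, 3)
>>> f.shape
(2, 2)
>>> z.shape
(3, 5)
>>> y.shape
()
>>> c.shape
(5, 2)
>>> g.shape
()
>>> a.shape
(5,)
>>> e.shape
(5, 3)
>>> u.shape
(3,)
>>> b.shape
(3, 5)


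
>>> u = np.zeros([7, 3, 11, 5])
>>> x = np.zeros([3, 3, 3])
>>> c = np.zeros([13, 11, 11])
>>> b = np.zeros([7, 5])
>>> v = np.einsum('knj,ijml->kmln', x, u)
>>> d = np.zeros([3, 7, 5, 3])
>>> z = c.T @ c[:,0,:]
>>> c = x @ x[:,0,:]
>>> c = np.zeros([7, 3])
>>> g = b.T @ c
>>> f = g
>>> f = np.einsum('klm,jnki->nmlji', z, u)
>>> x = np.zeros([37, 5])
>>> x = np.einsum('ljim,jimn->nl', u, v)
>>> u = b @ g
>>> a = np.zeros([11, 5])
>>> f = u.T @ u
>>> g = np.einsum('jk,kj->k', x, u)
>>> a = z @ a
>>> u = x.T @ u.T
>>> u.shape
(7, 7)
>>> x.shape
(3, 7)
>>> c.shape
(7, 3)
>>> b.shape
(7, 5)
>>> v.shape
(3, 11, 5, 3)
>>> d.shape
(3, 7, 5, 3)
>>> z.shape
(11, 11, 11)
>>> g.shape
(7,)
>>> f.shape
(3, 3)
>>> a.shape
(11, 11, 5)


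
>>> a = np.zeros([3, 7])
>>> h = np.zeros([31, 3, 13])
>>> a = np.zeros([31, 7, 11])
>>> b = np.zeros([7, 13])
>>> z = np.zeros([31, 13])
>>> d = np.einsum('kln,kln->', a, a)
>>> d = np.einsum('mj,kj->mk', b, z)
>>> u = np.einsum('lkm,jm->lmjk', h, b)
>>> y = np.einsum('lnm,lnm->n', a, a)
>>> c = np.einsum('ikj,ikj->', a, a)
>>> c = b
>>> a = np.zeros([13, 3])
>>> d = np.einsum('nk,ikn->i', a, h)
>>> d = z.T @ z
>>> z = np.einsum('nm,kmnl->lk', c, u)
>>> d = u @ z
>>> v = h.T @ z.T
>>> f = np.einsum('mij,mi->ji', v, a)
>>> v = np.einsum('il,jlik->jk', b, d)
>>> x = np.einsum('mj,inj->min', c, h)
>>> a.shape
(13, 3)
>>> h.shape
(31, 3, 13)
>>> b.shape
(7, 13)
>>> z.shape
(3, 31)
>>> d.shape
(31, 13, 7, 31)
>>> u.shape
(31, 13, 7, 3)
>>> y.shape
(7,)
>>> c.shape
(7, 13)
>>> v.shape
(31, 31)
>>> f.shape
(3, 3)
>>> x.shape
(7, 31, 3)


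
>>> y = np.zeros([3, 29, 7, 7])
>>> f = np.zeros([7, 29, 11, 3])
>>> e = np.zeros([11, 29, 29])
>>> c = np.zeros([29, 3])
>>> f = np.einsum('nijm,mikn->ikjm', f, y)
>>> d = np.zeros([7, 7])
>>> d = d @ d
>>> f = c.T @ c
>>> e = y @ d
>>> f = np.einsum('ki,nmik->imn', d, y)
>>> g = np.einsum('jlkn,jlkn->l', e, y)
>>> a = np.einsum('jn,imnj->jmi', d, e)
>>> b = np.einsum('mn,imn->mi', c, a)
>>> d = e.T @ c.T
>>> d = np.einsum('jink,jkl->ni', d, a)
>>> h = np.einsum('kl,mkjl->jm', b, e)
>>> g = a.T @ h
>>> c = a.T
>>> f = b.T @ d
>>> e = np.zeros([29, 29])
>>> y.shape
(3, 29, 7, 7)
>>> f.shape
(7, 7)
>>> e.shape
(29, 29)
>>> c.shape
(3, 29, 7)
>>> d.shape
(29, 7)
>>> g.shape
(3, 29, 3)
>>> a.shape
(7, 29, 3)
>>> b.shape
(29, 7)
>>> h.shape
(7, 3)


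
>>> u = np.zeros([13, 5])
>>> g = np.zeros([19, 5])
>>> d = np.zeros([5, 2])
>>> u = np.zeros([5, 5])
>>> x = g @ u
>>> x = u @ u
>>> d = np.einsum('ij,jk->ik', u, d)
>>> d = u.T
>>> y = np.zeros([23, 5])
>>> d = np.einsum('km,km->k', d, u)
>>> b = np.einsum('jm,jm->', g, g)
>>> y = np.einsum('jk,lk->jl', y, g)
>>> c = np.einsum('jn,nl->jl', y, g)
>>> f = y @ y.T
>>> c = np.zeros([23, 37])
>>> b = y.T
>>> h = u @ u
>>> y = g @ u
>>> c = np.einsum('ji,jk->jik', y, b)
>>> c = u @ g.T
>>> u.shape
(5, 5)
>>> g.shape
(19, 5)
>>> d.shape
(5,)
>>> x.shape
(5, 5)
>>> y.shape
(19, 5)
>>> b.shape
(19, 23)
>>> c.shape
(5, 19)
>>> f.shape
(23, 23)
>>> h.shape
(5, 5)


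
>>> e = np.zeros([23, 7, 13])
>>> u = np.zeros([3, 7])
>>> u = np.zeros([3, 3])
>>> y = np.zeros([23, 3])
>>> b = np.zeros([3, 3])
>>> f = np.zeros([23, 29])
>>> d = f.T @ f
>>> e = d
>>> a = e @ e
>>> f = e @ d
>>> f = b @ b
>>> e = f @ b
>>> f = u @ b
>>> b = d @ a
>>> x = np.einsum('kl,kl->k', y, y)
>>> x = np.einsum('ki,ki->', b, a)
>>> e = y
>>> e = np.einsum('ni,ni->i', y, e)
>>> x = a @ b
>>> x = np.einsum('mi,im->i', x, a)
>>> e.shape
(3,)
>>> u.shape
(3, 3)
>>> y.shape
(23, 3)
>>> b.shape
(29, 29)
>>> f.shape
(3, 3)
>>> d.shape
(29, 29)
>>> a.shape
(29, 29)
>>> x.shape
(29,)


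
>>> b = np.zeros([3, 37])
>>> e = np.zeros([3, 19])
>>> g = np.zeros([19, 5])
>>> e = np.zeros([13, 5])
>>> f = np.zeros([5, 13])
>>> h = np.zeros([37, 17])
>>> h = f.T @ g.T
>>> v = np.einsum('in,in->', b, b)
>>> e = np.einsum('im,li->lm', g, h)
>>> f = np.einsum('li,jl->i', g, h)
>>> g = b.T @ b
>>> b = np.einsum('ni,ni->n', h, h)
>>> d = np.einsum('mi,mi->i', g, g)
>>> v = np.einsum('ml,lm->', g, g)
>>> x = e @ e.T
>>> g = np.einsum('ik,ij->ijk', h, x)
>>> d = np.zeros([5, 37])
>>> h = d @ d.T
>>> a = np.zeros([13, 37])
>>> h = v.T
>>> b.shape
(13,)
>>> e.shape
(13, 5)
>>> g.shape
(13, 13, 19)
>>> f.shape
(5,)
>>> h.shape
()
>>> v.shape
()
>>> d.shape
(5, 37)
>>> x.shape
(13, 13)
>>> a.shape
(13, 37)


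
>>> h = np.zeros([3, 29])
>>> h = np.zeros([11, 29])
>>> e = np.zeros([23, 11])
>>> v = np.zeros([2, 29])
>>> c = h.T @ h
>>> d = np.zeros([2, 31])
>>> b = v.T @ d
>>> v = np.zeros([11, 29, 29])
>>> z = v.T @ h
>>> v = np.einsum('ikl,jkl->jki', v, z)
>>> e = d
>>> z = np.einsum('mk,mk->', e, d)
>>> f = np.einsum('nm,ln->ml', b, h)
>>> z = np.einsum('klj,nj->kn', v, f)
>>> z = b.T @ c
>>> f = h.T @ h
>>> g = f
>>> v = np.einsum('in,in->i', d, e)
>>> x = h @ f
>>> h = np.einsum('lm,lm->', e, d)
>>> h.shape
()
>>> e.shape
(2, 31)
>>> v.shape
(2,)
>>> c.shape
(29, 29)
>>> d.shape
(2, 31)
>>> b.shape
(29, 31)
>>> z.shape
(31, 29)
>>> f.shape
(29, 29)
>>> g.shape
(29, 29)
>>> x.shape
(11, 29)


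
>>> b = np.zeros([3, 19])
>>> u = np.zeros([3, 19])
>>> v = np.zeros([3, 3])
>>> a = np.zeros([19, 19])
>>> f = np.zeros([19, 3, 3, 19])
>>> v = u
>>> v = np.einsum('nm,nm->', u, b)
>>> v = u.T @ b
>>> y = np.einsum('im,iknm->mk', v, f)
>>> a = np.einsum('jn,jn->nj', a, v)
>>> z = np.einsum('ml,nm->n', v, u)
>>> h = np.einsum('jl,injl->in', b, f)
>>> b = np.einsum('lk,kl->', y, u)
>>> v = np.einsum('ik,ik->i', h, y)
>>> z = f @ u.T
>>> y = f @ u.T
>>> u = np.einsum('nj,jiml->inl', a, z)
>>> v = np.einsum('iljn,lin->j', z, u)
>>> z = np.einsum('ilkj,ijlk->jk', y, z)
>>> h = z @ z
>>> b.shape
()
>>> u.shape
(3, 19, 3)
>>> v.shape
(3,)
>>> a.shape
(19, 19)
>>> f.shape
(19, 3, 3, 19)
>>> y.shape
(19, 3, 3, 3)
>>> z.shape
(3, 3)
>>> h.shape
(3, 3)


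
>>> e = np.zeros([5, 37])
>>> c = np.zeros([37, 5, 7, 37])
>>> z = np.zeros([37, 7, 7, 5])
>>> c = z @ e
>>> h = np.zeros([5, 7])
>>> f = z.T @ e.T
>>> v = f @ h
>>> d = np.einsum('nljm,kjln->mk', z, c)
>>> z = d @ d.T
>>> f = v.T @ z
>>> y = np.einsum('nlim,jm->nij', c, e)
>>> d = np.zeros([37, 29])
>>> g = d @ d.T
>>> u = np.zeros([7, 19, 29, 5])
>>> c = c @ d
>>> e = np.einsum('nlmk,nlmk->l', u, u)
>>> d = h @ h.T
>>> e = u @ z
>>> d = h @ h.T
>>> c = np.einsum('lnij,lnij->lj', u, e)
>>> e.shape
(7, 19, 29, 5)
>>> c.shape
(7, 5)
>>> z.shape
(5, 5)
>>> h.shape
(5, 7)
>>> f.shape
(7, 7, 7, 5)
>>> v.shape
(5, 7, 7, 7)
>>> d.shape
(5, 5)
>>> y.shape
(37, 7, 5)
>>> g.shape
(37, 37)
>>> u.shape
(7, 19, 29, 5)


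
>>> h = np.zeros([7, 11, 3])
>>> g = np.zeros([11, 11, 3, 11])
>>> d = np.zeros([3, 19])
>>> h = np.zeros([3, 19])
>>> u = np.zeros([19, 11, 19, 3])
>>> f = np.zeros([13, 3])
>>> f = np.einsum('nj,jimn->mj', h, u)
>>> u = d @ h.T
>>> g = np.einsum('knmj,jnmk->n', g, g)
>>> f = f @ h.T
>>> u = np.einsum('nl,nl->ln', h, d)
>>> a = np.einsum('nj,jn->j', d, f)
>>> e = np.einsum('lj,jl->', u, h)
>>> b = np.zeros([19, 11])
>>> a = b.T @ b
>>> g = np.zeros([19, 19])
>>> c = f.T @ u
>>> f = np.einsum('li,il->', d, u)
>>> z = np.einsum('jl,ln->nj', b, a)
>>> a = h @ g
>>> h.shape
(3, 19)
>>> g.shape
(19, 19)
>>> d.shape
(3, 19)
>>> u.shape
(19, 3)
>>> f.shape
()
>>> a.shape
(3, 19)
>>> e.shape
()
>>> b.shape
(19, 11)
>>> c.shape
(3, 3)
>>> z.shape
(11, 19)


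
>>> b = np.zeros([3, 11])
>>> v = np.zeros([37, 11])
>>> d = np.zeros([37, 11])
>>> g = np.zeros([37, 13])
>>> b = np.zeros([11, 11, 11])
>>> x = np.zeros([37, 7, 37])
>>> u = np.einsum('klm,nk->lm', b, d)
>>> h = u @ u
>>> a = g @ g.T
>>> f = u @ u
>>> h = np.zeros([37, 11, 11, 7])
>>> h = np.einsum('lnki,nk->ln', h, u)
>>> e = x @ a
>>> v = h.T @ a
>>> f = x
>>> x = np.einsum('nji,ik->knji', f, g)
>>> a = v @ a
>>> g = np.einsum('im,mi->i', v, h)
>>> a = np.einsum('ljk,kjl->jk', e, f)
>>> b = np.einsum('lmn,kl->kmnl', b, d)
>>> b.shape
(37, 11, 11, 11)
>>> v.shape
(11, 37)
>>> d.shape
(37, 11)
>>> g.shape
(11,)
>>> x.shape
(13, 37, 7, 37)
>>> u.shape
(11, 11)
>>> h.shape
(37, 11)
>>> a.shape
(7, 37)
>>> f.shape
(37, 7, 37)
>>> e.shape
(37, 7, 37)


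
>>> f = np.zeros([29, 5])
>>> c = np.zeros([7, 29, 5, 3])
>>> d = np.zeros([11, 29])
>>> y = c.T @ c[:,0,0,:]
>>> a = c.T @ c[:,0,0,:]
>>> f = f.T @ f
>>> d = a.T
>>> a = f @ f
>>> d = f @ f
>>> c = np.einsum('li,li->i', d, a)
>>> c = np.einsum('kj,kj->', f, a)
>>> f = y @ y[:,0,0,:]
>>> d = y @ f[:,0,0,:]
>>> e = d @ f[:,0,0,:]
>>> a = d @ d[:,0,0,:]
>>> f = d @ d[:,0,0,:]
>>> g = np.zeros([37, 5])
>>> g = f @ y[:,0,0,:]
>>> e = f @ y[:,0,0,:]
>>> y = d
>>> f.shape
(3, 5, 29, 3)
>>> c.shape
()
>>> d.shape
(3, 5, 29, 3)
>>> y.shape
(3, 5, 29, 3)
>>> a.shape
(3, 5, 29, 3)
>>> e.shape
(3, 5, 29, 3)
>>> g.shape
(3, 5, 29, 3)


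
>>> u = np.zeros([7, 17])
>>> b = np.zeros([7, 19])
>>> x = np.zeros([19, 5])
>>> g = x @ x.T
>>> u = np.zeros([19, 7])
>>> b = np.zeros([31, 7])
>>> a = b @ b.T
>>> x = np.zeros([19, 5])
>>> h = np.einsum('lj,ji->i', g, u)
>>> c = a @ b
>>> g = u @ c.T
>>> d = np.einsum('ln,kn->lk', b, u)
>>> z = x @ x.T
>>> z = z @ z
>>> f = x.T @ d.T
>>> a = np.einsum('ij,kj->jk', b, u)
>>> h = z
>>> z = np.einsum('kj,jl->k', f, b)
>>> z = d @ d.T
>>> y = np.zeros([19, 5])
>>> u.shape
(19, 7)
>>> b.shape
(31, 7)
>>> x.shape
(19, 5)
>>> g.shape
(19, 31)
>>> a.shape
(7, 19)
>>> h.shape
(19, 19)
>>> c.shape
(31, 7)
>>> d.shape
(31, 19)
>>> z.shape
(31, 31)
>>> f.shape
(5, 31)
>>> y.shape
(19, 5)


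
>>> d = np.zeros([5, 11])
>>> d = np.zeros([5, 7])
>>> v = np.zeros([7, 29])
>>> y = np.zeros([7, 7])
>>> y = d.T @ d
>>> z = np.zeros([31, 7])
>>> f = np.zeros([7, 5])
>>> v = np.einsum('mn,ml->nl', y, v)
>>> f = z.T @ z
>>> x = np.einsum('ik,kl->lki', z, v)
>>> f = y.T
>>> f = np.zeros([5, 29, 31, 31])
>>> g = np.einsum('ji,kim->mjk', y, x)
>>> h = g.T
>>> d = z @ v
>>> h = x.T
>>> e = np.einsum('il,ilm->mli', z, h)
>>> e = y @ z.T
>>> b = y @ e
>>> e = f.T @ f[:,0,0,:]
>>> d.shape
(31, 29)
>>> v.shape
(7, 29)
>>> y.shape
(7, 7)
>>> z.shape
(31, 7)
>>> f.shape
(5, 29, 31, 31)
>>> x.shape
(29, 7, 31)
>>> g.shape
(31, 7, 29)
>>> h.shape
(31, 7, 29)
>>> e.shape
(31, 31, 29, 31)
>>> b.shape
(7, 31)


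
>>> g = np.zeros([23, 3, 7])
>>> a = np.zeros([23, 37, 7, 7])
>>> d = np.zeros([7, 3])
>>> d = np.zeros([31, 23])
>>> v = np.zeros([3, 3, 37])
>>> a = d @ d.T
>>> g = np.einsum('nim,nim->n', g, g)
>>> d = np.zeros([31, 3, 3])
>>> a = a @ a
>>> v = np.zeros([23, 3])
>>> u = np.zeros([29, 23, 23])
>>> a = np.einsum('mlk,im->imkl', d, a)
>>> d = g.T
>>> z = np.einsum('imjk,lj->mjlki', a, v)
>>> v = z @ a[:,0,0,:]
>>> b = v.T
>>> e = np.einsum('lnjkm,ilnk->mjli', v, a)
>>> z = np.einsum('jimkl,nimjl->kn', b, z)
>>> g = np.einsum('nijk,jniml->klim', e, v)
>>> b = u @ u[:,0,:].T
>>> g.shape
(31, 3, 23, 3)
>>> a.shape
(31, 31, 3, 3)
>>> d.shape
(23,)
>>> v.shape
(31, 3, 23, 3, 3)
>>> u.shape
(29, 23, 23)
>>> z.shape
(3, 31)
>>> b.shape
(29, 23, 29)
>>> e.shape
(3, 23, 31, 31)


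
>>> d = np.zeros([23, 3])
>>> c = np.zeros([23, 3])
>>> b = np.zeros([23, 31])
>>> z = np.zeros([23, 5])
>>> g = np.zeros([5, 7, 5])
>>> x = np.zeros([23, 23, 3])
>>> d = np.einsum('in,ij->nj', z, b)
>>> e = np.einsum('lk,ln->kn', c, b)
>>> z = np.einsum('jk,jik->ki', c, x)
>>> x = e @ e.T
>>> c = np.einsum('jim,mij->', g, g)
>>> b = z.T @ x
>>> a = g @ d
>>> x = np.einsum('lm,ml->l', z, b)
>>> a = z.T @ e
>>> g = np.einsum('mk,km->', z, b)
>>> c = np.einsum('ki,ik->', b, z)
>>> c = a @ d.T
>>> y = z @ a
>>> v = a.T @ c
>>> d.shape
(5, 31)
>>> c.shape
(23, 5)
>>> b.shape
(23, 3)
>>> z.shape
(3, 23)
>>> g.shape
()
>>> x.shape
(3,)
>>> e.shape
(3, 31)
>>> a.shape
(23, 31)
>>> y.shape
(3, 31)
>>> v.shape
(31, 5)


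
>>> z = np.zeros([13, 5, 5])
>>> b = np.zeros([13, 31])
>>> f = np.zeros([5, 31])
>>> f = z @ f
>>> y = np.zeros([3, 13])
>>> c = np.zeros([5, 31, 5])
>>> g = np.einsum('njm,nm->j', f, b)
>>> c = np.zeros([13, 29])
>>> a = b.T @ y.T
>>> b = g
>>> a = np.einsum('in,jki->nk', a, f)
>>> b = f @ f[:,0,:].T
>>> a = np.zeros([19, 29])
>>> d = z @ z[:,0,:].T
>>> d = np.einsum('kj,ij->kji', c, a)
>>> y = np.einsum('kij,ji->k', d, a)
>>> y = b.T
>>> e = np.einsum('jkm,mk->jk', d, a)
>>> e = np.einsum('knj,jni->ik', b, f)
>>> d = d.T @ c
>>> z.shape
(13, 5, 5)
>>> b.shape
(13, 5, 13)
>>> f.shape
(13, 5, 31)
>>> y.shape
(13, 5, 13)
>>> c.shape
(13, 29)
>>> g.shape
(5,)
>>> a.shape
(19, 29)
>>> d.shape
(19, 29, 29)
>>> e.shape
(31, 13)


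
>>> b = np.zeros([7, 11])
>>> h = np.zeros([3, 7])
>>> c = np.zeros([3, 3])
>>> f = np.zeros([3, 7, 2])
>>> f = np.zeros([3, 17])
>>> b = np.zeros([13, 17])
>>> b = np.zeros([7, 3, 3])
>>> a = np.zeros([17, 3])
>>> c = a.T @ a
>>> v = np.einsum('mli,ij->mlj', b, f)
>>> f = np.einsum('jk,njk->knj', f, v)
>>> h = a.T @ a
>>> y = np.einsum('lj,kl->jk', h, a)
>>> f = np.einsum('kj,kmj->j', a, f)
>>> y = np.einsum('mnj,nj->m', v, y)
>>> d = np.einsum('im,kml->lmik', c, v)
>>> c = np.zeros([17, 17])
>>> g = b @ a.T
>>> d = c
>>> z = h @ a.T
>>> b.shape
(7, 3, 3)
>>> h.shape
(3, 3)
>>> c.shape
(17, 17)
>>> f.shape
(3,)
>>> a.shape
(17, 3)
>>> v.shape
(7, 3, 17)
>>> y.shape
(7,)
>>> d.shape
(17, 17)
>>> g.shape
(7, 3, 17)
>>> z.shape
(3, 17)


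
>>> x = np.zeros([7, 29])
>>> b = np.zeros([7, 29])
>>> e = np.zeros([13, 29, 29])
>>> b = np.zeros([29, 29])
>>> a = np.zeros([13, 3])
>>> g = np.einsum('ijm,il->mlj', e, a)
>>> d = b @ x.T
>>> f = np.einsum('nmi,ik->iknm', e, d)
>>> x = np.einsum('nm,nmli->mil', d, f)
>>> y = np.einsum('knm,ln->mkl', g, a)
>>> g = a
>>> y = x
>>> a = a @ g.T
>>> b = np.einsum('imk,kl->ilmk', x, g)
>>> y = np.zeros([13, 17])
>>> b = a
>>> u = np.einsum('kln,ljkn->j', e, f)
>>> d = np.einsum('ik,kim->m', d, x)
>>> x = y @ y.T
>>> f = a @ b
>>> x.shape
(13, 13)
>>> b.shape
(13, 13)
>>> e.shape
(13, 29, 29)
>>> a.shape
(13, 13)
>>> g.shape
(13, 3)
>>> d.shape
(13,)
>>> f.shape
(13, 13)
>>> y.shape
(13, 17)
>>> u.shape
(7,)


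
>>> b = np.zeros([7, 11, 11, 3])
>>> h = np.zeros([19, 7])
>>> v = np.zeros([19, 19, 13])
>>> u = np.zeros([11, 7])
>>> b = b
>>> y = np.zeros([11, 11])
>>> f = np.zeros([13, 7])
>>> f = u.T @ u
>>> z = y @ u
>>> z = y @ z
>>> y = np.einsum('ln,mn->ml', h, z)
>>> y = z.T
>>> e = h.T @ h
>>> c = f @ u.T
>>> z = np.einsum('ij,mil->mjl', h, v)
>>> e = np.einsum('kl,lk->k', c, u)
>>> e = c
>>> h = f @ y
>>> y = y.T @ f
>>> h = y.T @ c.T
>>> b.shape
(7, 11, 11, 3)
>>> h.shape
(7, 7)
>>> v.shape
(19, 19, 13)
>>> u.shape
(11, 7)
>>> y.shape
(11, 7)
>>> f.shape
(7, 7)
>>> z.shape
(19, 7, 13)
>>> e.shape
(7, 11)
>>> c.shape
(7, 11)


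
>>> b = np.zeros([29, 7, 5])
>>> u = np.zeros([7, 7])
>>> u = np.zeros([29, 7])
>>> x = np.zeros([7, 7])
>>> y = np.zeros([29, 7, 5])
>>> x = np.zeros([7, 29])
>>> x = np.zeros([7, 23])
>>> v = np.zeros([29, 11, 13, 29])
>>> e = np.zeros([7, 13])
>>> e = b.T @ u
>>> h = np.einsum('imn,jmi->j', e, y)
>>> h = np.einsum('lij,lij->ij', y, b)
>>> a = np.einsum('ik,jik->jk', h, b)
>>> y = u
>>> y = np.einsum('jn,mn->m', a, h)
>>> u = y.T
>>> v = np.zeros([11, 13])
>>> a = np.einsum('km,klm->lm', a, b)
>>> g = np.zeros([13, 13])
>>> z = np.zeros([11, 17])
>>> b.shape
(29, 7, 5)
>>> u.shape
(7,)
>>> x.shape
(7, 23)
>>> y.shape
(7,)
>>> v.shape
(11, 13)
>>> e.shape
(5, 7, 7)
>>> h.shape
(7, 5)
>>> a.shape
(7, 5)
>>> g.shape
(13, 13)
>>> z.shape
(11, 17)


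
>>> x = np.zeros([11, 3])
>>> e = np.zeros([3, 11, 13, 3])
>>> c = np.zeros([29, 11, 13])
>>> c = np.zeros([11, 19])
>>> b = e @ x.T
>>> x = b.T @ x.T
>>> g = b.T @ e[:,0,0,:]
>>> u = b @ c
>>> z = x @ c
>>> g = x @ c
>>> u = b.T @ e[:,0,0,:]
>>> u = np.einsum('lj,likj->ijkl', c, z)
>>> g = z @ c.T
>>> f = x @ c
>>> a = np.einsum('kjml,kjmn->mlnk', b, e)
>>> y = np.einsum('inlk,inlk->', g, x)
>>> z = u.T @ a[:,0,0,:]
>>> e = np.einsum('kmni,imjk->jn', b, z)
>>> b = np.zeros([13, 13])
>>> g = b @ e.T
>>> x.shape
(11, 13, 11, 11)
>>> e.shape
(19, 13)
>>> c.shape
(11, 19)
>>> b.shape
(13, 13)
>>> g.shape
(13, 19)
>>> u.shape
(13, 19, 11, 11)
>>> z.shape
(11, 11, 19, 3)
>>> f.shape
(11, 13, 11, 19)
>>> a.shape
(13, 11, 3, 3)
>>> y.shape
()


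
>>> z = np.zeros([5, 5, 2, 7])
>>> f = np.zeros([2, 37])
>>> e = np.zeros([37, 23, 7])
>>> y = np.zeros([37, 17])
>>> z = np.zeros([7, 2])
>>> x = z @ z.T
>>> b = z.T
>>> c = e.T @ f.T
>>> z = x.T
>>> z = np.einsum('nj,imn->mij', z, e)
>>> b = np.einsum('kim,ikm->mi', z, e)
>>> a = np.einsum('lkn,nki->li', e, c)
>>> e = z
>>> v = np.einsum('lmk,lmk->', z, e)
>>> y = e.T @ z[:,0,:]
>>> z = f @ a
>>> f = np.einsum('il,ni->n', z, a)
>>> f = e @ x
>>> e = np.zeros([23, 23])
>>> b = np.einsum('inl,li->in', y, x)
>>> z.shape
(2, 2)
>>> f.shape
(23, 37, 7)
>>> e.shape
(23, 23)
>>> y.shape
(7, 37, 7)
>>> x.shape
(7, 7)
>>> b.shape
(7, 37)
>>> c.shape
(7, 23, 2)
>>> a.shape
(37, 2)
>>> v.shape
()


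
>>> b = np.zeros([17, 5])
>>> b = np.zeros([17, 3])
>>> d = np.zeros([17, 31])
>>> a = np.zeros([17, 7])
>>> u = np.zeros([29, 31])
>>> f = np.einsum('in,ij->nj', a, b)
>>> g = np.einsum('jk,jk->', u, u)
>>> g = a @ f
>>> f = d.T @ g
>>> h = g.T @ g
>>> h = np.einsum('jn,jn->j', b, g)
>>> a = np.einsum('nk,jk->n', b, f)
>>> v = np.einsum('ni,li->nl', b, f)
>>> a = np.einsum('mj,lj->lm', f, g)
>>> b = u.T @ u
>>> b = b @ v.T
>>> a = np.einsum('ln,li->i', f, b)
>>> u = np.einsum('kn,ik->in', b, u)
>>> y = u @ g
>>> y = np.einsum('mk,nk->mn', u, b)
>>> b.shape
(31, 17)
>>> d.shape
(17, 31)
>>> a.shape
(17,)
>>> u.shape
(29, 17)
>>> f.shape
(31, 3)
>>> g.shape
(17, 3)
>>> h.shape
(17,)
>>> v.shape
(17, 31)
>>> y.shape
(29, 31)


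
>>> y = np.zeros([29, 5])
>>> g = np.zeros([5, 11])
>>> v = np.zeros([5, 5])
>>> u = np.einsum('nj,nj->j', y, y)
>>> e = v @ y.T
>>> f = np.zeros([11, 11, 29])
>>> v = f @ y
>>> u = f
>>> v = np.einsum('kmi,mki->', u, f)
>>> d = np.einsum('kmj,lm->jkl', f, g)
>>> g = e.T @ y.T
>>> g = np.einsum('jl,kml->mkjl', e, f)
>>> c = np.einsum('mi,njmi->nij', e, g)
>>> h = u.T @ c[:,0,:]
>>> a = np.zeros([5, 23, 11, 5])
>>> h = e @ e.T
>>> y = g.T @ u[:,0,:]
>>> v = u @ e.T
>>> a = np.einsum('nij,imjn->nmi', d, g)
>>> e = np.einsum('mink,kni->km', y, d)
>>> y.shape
(29, 5, 11, 29)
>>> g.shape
(11, 11, 5, 29)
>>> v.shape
(11, 11, 5)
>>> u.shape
(11, 11, 29)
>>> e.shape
(29, 29)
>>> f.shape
(11, 11, 29)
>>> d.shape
(29, 11, 5)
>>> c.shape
(11, 29, 11)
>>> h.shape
(5, 5)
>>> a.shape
(29, 11, 11)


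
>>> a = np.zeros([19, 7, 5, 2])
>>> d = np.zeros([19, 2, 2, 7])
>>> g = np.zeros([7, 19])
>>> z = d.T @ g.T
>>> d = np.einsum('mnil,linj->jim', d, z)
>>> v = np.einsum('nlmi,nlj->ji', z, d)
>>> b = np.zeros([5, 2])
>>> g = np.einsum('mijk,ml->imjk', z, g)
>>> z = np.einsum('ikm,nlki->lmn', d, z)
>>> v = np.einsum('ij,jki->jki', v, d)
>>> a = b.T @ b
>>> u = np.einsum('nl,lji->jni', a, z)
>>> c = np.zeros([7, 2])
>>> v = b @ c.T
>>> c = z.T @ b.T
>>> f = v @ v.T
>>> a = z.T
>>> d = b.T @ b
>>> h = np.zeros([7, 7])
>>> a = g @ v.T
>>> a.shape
(2, 7, 2, 5)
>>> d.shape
(2, 2)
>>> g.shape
(2, 7, 2, 7)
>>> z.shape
(2, 19, 7)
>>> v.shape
(5, 7)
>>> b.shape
(5, 2)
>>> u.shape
(19, 2, 7)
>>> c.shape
(7, 19, 5)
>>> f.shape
(5, 5)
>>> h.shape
(7, 7)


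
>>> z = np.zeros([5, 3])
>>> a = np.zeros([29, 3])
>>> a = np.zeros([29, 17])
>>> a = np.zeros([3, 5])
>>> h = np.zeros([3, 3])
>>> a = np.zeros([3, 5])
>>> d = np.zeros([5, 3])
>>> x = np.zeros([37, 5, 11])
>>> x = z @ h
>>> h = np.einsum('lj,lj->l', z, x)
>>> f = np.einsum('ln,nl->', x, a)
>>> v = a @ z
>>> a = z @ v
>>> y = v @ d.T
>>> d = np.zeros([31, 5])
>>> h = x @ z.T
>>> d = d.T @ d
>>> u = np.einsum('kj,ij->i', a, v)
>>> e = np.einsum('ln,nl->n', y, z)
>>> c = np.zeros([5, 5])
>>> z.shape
(5, 3)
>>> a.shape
(5, 3)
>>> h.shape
(5, 5)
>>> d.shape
(5, 5)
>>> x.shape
(5, 3)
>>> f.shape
()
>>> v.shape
(3, 3)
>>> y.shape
(3, 5)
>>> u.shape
(3,)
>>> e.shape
(5,)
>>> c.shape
(5, 5)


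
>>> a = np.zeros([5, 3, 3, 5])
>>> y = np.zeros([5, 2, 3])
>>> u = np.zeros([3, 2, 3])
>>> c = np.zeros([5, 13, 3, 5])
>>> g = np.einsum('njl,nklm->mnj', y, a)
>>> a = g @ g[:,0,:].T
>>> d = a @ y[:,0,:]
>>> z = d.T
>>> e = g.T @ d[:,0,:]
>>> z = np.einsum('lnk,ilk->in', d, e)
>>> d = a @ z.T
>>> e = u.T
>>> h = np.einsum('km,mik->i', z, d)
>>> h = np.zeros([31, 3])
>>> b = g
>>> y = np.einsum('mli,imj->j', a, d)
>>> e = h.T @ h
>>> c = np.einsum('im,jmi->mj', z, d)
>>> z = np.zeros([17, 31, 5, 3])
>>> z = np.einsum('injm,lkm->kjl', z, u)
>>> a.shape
(5, 5, 5)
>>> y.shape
(2,)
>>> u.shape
(3, 2, 3)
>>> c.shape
(5, 5)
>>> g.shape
(5, 5, 2)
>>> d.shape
(5, 5, 2)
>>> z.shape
(2, 5, 3)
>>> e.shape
(3, 3)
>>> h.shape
(31, 3)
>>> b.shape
(5, 5, 2)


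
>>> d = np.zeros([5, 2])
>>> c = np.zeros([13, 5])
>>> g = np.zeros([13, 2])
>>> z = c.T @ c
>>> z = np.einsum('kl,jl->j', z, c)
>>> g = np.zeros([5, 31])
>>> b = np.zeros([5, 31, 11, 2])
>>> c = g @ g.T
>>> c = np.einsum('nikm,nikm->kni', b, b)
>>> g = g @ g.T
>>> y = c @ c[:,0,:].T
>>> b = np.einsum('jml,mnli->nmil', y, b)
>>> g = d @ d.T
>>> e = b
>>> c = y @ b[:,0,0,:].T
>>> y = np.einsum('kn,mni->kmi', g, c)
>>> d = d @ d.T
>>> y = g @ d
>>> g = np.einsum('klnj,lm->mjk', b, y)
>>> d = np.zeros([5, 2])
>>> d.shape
(5, 2)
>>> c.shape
(11, 5, 31)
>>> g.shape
(5, 11, 31)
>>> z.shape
(13,)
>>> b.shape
(31, 5, 2, 11)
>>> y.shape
(5, 5)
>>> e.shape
(31, 5, 2, 11)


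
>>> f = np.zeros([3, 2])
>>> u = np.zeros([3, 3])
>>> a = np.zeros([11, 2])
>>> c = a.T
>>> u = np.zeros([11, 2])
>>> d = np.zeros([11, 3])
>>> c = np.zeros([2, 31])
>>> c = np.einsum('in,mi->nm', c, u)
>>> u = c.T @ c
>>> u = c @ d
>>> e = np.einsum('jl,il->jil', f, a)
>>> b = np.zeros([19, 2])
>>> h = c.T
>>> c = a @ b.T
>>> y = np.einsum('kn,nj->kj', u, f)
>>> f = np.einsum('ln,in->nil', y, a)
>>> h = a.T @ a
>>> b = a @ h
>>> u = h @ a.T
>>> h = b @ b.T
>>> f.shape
(2, 11, 31)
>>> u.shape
(2, 11)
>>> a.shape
(11, 2)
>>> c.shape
(11, 19)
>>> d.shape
(11, 3)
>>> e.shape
(3, 11, 2)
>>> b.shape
(11, 2)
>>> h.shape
(11, 11)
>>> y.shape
(31, 2)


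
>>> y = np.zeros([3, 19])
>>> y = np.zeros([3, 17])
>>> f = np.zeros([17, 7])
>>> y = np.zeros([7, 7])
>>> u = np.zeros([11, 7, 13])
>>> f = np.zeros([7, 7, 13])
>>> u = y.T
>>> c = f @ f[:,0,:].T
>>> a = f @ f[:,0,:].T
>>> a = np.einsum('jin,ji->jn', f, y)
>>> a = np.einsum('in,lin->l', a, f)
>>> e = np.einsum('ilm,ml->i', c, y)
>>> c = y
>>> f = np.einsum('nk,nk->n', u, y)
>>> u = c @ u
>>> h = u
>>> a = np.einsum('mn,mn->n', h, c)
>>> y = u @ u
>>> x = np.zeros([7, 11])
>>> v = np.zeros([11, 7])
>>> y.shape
(7, 7)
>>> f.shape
(7,)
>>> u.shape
(7, 7)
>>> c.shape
(7, 7)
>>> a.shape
(7,)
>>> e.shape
(7,)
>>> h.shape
(7, 7)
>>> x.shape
(7, 11)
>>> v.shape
(11, 7)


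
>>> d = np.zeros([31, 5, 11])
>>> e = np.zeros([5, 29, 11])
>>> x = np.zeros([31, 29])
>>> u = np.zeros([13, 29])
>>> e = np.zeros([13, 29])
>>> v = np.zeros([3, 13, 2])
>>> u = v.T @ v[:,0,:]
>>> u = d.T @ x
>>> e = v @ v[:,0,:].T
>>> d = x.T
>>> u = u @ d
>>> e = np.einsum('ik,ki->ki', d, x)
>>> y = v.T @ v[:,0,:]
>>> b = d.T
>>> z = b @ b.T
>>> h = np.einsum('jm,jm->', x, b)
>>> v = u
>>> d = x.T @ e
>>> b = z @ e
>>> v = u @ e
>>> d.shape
(29, 29)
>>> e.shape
(31, 29)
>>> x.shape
(31, 29)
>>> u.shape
(11, 5, 31)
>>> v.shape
(11, 5, 29)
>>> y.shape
(2, 13, 2)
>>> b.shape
(31, 29)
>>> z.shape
(31, 31)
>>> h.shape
()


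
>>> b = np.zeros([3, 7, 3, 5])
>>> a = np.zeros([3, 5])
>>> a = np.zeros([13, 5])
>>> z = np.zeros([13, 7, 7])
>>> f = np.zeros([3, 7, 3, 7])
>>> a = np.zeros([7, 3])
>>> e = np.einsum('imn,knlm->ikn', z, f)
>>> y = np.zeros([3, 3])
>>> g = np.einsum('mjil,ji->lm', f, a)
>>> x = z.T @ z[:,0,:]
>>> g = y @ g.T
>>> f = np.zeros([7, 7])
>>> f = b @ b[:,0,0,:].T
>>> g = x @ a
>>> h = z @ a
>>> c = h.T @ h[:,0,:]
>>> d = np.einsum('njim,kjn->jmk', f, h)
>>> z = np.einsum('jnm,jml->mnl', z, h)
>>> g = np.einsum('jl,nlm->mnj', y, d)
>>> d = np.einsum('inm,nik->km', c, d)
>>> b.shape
(3, 7, 3, 5)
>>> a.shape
(7, 3)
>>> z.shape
(7, 7, 3)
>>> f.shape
(3, 7, 3, 3)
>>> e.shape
(13, 3, 7)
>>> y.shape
(3, 3)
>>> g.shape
(13, 7, 3)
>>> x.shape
(7, 7, 7)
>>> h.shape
(13, 7, 3)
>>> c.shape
(3, 7, 3)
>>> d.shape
(13, 3)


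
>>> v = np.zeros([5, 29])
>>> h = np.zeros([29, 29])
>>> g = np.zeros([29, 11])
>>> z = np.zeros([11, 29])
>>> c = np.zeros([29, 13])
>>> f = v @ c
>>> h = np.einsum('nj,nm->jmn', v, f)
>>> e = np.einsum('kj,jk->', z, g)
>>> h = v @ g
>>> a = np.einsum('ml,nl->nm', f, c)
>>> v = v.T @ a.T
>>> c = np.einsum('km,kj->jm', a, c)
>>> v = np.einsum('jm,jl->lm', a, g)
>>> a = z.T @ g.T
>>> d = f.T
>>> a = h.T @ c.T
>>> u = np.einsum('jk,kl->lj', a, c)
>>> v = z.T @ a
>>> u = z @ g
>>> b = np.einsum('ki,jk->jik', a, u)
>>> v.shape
(29, 13)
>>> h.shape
(5, 11)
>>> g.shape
(29, 11)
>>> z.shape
(11, 29)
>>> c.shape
(13, 5)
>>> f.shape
(5, 13)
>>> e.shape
()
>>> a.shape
(11, 13)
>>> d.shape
(13, 5)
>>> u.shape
(11, 11)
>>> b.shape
(11, 13, 11)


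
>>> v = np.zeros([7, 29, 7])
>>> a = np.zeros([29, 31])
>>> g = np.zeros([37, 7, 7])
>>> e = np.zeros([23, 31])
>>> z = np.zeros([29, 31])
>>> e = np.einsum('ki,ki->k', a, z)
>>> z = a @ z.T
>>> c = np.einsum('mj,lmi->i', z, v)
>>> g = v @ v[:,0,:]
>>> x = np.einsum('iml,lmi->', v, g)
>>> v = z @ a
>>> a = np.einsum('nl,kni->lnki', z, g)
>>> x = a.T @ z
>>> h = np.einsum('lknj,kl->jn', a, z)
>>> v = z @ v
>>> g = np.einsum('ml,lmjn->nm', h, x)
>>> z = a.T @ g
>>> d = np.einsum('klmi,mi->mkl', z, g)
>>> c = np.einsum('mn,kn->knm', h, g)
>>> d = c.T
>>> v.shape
(29, 31)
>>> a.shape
(29, 29, 7, 7)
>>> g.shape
(29, 7)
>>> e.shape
(29,)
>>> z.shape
(7, 7, 29, 7)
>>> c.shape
(29, 7, 7)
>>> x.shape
(7, 7, 29, 29)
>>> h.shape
(7, 7)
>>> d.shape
(7, 7, 29)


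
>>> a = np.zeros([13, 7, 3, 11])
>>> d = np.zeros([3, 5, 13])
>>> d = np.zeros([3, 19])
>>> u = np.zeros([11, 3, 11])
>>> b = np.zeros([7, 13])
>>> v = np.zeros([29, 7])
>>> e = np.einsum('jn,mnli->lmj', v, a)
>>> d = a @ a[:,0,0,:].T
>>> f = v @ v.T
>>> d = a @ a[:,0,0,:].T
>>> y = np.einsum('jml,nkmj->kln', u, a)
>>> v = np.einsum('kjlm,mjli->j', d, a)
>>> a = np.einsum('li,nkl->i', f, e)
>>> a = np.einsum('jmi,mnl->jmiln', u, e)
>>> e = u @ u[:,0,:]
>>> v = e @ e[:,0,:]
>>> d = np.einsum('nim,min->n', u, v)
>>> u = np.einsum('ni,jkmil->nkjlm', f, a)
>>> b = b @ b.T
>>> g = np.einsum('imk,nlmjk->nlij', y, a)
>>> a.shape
(11, 3, 11, 29, 13)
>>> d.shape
(11,)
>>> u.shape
(29, 3, 11, 13, 11)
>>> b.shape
(7, 7)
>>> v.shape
(11, 3, 11)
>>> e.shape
(11, 3, 11)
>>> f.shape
(29, 29)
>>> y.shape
(7, 11, 13)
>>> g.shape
(11, 3, 7, 29)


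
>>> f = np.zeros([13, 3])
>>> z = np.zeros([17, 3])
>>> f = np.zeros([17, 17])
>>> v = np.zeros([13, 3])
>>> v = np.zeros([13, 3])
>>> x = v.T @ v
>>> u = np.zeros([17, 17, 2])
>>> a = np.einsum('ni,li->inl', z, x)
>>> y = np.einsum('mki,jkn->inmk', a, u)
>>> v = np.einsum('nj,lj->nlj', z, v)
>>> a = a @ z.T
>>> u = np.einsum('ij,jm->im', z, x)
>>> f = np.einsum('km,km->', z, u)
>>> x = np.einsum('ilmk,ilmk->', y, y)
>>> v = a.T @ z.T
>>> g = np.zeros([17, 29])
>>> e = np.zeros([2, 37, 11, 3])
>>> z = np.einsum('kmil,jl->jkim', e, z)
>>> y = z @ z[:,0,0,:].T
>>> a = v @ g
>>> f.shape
()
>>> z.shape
(17, 2, 11, 37)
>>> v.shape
(17, 17, 17)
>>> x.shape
()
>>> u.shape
(17, 3)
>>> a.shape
(17, 17, 29)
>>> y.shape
(17, 2, 11, 17)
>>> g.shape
(17, 29)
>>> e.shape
(2, 37, 11, 3)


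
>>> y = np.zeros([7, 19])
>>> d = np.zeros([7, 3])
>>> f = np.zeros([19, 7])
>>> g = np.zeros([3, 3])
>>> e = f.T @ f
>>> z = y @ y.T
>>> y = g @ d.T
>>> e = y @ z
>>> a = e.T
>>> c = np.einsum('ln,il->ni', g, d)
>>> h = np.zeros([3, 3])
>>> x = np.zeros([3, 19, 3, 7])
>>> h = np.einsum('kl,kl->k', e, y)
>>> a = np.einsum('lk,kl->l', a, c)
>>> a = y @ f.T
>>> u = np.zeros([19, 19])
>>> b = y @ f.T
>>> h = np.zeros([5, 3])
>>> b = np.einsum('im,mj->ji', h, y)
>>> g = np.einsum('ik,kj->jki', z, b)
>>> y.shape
(3, 7)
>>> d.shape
(7, 3)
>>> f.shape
(19, 7)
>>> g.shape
(5, 7, 7)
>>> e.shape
(3, 7)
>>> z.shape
(7, 7)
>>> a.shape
(3, 19)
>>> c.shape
(3, 7)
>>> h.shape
(5, 3)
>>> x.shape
(3, 19, 3, 7)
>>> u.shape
(19, 19)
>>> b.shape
(7, 5)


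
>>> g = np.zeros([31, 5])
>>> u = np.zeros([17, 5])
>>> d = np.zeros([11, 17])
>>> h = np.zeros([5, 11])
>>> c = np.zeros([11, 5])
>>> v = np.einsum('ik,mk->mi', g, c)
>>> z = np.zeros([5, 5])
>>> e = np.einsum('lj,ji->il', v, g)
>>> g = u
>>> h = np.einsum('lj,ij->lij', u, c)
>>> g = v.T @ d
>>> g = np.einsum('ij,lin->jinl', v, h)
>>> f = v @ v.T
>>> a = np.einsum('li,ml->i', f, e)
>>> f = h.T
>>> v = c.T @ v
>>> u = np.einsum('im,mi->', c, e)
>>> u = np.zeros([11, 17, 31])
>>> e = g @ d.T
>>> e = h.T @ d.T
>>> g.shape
(31, 11, 5, 17)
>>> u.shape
(11, 17, 31)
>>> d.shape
(11, 17)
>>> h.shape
(17, 11, 5)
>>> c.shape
(11, 5)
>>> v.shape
(5, 31)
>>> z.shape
(5, 5)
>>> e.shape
(5, 11, 11)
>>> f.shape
(5, 11, 17)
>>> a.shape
(11,)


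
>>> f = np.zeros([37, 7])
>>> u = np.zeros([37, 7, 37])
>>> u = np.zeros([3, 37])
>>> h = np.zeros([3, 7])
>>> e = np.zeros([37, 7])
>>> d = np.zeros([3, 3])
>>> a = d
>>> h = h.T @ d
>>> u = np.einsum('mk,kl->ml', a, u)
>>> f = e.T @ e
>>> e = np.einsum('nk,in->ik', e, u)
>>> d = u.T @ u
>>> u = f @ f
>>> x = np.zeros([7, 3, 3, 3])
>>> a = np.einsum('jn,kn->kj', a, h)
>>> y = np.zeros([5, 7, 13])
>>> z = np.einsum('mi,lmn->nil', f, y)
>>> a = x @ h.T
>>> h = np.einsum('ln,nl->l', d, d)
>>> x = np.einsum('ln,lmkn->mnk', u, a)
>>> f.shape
(7, 7)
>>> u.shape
(7, 7)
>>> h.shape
(37,)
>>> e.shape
(3, 7)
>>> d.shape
(37, 37)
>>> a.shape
(7, 3, 3, 7)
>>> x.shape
(3, 7, 3)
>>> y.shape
(5, 7, 13)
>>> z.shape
(13, 7, 5)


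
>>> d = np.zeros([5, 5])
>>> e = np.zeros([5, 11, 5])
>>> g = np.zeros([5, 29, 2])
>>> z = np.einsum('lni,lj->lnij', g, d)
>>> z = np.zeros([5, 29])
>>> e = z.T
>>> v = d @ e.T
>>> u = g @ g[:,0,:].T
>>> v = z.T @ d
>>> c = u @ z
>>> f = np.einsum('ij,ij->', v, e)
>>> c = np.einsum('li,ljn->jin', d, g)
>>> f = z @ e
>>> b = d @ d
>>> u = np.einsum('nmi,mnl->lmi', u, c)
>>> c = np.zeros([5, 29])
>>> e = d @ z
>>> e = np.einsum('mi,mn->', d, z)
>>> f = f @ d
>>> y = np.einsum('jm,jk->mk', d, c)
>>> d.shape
(5, 5)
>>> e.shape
()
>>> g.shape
(5, 29, 2)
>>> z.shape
(5, 29)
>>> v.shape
(29, 5)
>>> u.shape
(2, 29, 5)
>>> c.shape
(5, 29)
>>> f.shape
(5, 5)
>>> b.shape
(5, 5)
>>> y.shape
(5, 29)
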